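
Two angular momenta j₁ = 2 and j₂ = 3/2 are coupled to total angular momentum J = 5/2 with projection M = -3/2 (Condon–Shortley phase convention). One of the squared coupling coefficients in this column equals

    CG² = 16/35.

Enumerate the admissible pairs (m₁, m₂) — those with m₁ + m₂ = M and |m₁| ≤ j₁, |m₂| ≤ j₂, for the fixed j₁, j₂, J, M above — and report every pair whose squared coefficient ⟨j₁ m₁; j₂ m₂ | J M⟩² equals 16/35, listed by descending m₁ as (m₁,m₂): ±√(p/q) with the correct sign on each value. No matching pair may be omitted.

Admissible pairs with m₁+m₂ = M = -3/2: (-2,1/2), (-1,-1/2), (0,-3/2)
  (m₁,m₂)=(0,-3/2): CG² = 18/35, CG = +√(18/35)
  (m₁,m₂)=(-1,-1/2): CG² = 1/35, CG = −√(1/35)
  (m₁,m₂)=(-2,1/2): CG² = 16/35, CG = −√(16/35)   ← matches the target
Pairs with CG² = 16/35: (-2,1/2): −√(16/35)

(-2,1/2): −√(16/35)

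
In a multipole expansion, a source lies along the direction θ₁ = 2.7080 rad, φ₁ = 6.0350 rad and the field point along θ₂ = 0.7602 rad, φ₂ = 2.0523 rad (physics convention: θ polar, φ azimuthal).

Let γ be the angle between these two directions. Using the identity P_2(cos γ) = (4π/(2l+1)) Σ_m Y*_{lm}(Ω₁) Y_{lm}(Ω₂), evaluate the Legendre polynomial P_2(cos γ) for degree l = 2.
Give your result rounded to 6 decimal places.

Summing Y*_{l m}(θ₁,φ₁)·Y_{l m}(θ₂,φ₂) over m ∈ [−2, 2]; prefactor 4π/(2·2+1) = 2.513274:
  m=-2: Y*=(0.059954, -0.032471)  Y=(-0.104736, 0.150562)  product (-0.001390, 0.012428)
  m=-1: Y*=(-0.285514, 0.072352)  Y=(-0.178661, -0.341920)  product (0.075749, 0.084696)
  m=+0: Y*=(0.463772, -0.000000)  Y=(0.181528, 0.000000)  product (0.084187, 0.000000)
  m=+1: Y*=(0.285514, 0.072352)  Y=(0.178661, -0.341920)  product (0.075749, -0.084696)
  m=+2: Y*=(0.059954, 0.032471)  Y=(-0.104736, -0.150562)  product (-0.001390, -0.012428)
Total Σ_m = (0.232904, 0.000000). Multiply by 2.513274: (0.585352, 0.000000). P_2(cos γ) = 0.585352

0.585352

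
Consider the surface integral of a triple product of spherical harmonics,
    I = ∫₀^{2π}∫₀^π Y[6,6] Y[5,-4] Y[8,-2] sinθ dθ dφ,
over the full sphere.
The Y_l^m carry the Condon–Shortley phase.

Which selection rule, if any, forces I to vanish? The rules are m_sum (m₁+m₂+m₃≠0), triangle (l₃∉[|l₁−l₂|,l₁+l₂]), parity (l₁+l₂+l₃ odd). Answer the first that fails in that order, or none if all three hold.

parity

Σmᵢ = 0  ✓
l₃∈[|l₁−l₂|,l₁+l₂]=[1,11], have l₃=8  ✓
Σlᵢ = 19 ⇒ odd  ✗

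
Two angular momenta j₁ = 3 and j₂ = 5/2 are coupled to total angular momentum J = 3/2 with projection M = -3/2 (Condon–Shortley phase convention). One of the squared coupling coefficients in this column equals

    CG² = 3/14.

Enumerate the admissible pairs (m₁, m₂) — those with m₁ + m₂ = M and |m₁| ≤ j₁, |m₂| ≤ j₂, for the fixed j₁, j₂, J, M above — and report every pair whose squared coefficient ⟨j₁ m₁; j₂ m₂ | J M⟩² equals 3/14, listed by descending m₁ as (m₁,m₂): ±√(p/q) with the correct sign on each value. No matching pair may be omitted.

Admissible pairs with m₁+m₂ = M = -3/2: (-3,3/2), (-2,1/2), (-1,-1/2), (0,-3/2), (1,-5/2)
  (m₁,m₂)=(1,-5/2): CG² = 1/14, CG = +√(1/14)
  (m₁,m₂)=(0,-3/2): CG² = 6/35, CG = −√(6/35)
  (m₁,m₂)=(-1,-1/2): CG² = 9/35, CG = +√(9/35)
  (m₁,m₂)=(-2,1/2): CG² = 2/7, CG = −√(2/7)
  (m₁,m₂)=(-3,3/2): CG² = 3/14, CG = +√(3/14)   ← matches the target
Pairs with CG² = 3/14: (-3,3/2): +√(3/14)

(-3,3/2): +√(3/14)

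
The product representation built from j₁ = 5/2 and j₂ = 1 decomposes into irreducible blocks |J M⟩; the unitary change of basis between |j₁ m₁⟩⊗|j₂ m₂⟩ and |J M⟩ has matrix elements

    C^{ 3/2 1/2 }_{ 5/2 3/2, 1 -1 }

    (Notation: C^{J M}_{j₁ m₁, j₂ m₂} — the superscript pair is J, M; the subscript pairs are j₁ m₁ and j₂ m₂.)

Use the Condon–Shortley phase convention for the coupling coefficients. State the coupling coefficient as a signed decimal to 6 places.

triangle: 2!×3!×0!/6! = 12/720
(j±m)!: 4!×1!×0!×2!×2!×1! = 96
prefactor² = (2J+1)×Δ×N² = 32/5
  k=0: +1/(0!×2!×1!×0!×2!×0!) = 1/4
Σ = 1/4  ⇒  CG² = 32/5×(1/4)² = 2/5
CG = +√(2/5) = +0.632456

+√(2/5) ≈ +0.632456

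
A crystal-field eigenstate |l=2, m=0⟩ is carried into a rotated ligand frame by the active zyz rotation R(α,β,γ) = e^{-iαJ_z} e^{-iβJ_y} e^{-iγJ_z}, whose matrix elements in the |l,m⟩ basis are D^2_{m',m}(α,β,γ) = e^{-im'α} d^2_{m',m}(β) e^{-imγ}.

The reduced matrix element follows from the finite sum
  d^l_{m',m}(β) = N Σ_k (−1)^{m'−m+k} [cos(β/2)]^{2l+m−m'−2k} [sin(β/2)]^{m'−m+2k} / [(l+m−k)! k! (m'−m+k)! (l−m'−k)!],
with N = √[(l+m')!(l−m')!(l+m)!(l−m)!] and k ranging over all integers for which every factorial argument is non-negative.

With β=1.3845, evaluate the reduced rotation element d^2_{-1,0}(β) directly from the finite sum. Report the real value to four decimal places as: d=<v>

d=0.2229

d^2_{-1,0}(β=1.3845) via the finite sum:
Half-angle: c=0.769812, s=0.638271. N=√(1·6·2·2)=4.898979
The bounds max(0,m−m')=1 and min(l+m,l−m')=2 give 2 terms
  k=1: (−1)^0·4.8990/(2)·0.7698^3·0.6383^1 = +0.713238
  k=2: (−1)^1·4.8990/(2)·0.7698^1·0.6383^3 = -0.490315
d^2_{-1,0}(1.3845) = +0.713238 -0.490315 = +0.222923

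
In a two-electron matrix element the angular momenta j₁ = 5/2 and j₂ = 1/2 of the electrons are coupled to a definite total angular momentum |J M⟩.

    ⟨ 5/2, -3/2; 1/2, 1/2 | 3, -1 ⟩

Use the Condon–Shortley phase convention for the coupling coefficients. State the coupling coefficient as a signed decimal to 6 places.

+0.577350

triangle: 0!·5!·1!/7! = 120/5040
(j±m)!: 1!·4!·1!·0!·2!·4! = 1152
prefactor² = (2J+1)·Δ·N² = 192
  k=0: +1/(0!·0!·4!·1!·1!·0!) = 1/24
Σ = 1/24  ⇒  CG² = 192·(1/24)² = 1/3
CG = +√(1/3) = +0.577350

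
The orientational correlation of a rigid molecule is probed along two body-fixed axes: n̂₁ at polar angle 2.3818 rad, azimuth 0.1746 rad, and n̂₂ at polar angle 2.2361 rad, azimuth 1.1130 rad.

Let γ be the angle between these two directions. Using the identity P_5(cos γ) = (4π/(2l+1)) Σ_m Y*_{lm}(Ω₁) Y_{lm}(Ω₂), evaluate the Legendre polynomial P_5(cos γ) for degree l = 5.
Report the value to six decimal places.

Addition theorem: P_5(cos γ) = (4π/11) Σ_m Y*_{lm}(Ω₁) Y_{lm}(Ω₂), m = −5…5:
  m=-5: (0.046229, 0.055131) × (0.105333, 0.092046) = (-0.000205, 0.010062)  (running Σ = (-0.000205, 0.010062))
  m=-4: (-0.183410, -0.153983) × (0.089360, -0.335386) = (-0.068033, 0.047753)  (running Σ = (-0.068239, 0.057816))
  m=-3: (0.365140, 0.210912) × (-0.401313, 0.080267) = (-0.163465, -0.055333)  (running Σ = (-0.231703, 0.002483))
  m=-2: (-0.315910, -0.115030) × (0.056488, 0.073509) = (-0.009389, -0.029720)  (running Σ = (-0.241093, -0.027237))
  m=-1: (-0.121025, -0.021348) × (-0.143162, 0.290561) = (0.023529, -0.032109)  (running Σ = (-0.217564, -0.059346))
  m=0: (0.372034, -0.000000) × (0.182368, 0.000000) = (0.067847, 0.000000)  (running Σ = (-0.149717, -0.059346))
  m=1: (0.121025, -0.021348) × (0.143162, 0.290561) = (0.023529, 0.032109)  (running Σ = (-0.126188, -0.027237))
  m=2: (-0.315910, 0.115030) × (0.056488, -0.073509) = (-0.009389, 0.029720)  (running Σ = (-0.135577, 0.002483))
  m=3: (-0.365140, 0.210912) × (0.401313, 0.080267) = (-0.163465, 0.055333)  (running Σ = (-0.299042, 0.057816))
  m=4: (-0.183410, 0.153983) × (0.089360, 0.335386) = (-0.068033, -0.047753)  (running Σ = (-0.367075, 0.010062))
  m=5: (-0.046229, 0.055131) × (-0.105333, 0.092046) = (-0.000205, -0.010062)  (running Σ = (-0.367280, -0.000000))
Accumulated sum (-0.367280, -0.000000); after 4π/(2l+1) scaling, (-0.419580, -0.000000) ⇒ P_5 = -0.419580

-0.419580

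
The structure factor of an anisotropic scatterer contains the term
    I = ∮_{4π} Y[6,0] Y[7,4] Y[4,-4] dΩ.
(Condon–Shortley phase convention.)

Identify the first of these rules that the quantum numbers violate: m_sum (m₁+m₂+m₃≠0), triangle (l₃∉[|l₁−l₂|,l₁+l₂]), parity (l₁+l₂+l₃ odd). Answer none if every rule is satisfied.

azimuthal sum: 0 + 4 − 4 = 0  ✓
1 ≤ 4 ≤ 13 (triangle on l)  ✓
L = 6 + 7 + 4 = 17 (odd)  ✗

parity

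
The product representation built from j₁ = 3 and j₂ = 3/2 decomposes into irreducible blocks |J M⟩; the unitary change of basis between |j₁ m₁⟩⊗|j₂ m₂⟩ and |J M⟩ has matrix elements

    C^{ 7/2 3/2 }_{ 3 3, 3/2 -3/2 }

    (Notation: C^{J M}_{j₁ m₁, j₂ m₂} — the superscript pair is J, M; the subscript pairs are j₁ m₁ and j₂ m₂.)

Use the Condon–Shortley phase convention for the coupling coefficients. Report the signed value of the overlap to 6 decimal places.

triangle: 1!×5!×2!/9! = 240/362880
(j±m)!: 6!×0!×0!×3!×5!×2! = 1036800
prefactor² = (2J+1)×Δ×N² = 38400/7
  k=0: +1/(0!×1!×0!×0!×5!×2!) = 1/240
Σ = 1/240  ⇒  CG² = 38400/7×(1/240)² = 2/21
CG = +√(2/21) = +0.308607

+√(2/21) ≈ +0.308607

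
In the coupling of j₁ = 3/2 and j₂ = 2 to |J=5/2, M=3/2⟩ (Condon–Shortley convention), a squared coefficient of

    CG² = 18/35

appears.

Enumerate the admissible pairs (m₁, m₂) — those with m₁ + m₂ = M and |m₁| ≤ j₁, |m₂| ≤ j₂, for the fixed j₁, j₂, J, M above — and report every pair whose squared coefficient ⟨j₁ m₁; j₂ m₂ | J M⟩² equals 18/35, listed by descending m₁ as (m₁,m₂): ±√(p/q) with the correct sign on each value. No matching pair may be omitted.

Admissible pairs with m₁+m₂ = M = 3/2: (-1/2,2), (1/2,1), (3/2,0)
  (m₁,m₂)=(3/2,0): CG² = 18/35, CG = +√(18/35)   ← matches the target
  (m₁,m₂)=(1/2,1): CG² = 1/35, CG = −√(1/35)
  (m₁,m₂)=(-1/2,2): CG² = 16/35, CG = −√(16/35)
Pairs with CG² = 18/35: (3/2,0): +√(18/35)

(3/2,0): +√(18/35)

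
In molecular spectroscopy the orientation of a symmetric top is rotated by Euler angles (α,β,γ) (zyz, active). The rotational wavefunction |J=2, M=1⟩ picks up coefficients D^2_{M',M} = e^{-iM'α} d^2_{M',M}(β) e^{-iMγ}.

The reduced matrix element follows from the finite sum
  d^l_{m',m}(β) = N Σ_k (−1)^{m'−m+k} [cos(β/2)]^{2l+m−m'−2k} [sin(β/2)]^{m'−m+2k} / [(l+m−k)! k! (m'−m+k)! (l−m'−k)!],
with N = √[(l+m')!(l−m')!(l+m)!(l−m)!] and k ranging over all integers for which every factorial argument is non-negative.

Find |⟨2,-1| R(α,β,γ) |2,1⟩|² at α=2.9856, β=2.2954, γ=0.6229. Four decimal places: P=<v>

First d^2_{-1,1}(β=2.2954), then the phase factors e^{-i(-1)α} and e^{-i(1)γ}:
c=cos(2.295400/2)=0.410586, s=sin(2.295400/2)=0.911822; N=√[1·6·6·1]=6.000000
Admissible k: 2..3 (factorial args all ≥0)
  k=2: (−1)^0·6.0000/(2)·0.4106^2·0.9118^2 = +0.420484
  k=3: (−1)^1·6.0000/(6)·0.4106^0·0.9118^4 = -0.691258
d^2_{-1,1}(2.2954) = +0.420484 -0.691258 = -0.270775
|D^2_{-1,1}|² = |d^2_{-1,1}(β)|² = (-0.270775)² = 0.073319 (the z-rotation phases have unit modulus)

P=0.0733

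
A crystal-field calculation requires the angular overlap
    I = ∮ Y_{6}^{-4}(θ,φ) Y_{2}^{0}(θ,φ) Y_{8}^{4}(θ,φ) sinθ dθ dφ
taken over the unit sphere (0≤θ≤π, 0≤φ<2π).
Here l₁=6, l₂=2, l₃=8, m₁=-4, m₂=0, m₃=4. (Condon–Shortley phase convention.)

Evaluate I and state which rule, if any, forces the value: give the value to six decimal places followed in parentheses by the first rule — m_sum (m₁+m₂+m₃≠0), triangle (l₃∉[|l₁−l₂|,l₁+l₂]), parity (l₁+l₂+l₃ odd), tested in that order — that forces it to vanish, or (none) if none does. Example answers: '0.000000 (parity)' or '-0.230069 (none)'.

Rules hold: Σm=0, L=16 even, 4≤8≤8.
N = 13·5·17 = 1105
Δ = 0!·12!·4!/17! = 1/30940
Racah Σ t=0..0: t=0:+1/2073600 = 1/2073600
⇒ 3j(6 2 8; 0 0 0)² = 28/1105, sgn +1
Racah Σ t=0..0: t=0:+1/29030400 = 1/29030400
⇒ 3j(6 2 8; -4 0 4)² = 99/7735, sgn +1
4πI² = N·(3j₀)²·(3jₘ)² = 396/1105
I = +1·√(0.358371/4π) = 0.16887351
No selection rule forces the value: the integral is nonzero (none).

0.168874 (none)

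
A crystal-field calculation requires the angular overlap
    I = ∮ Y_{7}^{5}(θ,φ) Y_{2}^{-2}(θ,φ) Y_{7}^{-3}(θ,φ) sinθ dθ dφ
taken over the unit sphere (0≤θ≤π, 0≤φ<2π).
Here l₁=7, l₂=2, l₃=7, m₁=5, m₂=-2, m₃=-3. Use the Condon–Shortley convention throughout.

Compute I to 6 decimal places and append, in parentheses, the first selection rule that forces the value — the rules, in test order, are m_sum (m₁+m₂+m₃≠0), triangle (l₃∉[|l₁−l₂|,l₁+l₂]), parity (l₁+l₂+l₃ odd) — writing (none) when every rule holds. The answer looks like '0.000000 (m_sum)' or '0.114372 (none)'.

0.139127 (none)

Checks pass: Σm=0; 16 even; l₃=7∈[5,9].
(2·7+1)(2·2+1)(2·7+1) = 1125
Δ: 2! 12! 2! / 17! → 1/185640
sum: t=0:+1/2419200 t=1:−1/518400 t=2:+1/2419200 = -1/907200
3j²(7 2 7; 0 0 0) = Δ·Π!·Σ² = 56/3315  (sign +1)
sum: t=0:+1/29030400 = 1/29030400
3j²(7 2 7; 5 -2 -3) = Δ·Π!·Σ² = 99/7735  (sign +1)
combine: 4πI² = 1125·56/3315·99/7735 = 11880/48841
take √, sign +1: I = 0.13912687
No selection rule forces the value: the integral is nonzero (none).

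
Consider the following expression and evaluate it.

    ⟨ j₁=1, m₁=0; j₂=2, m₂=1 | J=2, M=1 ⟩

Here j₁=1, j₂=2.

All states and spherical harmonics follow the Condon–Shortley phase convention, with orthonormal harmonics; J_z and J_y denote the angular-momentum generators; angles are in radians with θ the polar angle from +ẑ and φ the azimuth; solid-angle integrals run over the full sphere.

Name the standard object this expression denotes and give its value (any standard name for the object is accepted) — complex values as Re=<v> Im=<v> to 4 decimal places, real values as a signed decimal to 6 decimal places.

This is a Clebsch–Gordan (vector-coupling) coefficient.
j₁+j₂−J=1  J+j₁−j₂=1  J−j₁+j₂=3  j₁+j₂+J+1=6
(j₁±m₁, j₂±m₂, J±M) = (1,1,3,1,3,1)
P² = 3/2
sum k=0..1:
  [0] +1/6 = 1/6
  [1] −1/2 = -1/2
S = -1/3
C² = P²·S² = 1/6 ; C = -0.408248

Clebsch–Gordan coefficient, −√(1/6) ≈ -0.408248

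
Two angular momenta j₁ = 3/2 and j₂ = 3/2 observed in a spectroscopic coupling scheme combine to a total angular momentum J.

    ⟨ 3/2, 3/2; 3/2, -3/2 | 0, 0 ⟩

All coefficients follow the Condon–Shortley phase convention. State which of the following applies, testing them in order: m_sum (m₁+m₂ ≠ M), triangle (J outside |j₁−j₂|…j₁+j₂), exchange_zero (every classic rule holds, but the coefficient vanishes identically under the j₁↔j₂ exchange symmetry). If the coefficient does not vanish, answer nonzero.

nonzero

m-sum: m₁+m₂ = 3/2+(-3/2) = 0, M = 0  ✓
triangle: |j₁−j₂| = 0 ≤ J = 0 ≤ j₁+j₂ = 3  ✓
exchange: j₁≠j₂ or m₁≠m₂ — the exchange symmetry imposes no constraint here
value check: CG = +√(1/4) = +0.500000 ≠ 0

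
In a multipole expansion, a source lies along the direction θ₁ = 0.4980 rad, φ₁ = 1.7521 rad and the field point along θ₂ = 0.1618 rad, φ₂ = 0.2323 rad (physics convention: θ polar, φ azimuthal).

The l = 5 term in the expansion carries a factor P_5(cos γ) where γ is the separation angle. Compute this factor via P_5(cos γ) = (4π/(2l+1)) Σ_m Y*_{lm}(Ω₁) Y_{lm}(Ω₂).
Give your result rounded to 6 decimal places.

Summing Y*_{l m}(θ₁,φ₁)·Y_{l m}(θ₂,φ₂) over m ∈ [−5, 5]; prefactor 4π/(2·5+1) = 1.142397:
  m=-5: (-0.009088+0.007116i) × (+0.000020-0.000046i) = +0.000000+0.000001i  (running Σ = +0.000000+0.000001i)
  m=-4: (+0.050237+0.044527i) × (+0.000584-0.000782i) = +0.000064-0.000013i  (running Σ = +0.000064-0.000013i)
  m=-3: (+0.116024-0.191852i) × (+0.008613-0.007209i) = -0.000384-0.002489i  (running Σ = -0.000320-0.002502i)
  m=-2: (-0.417847-0.158524i) × (+0.074592-0.037385i) = -0.037094+0.003797i  (running Σ = -0.037414+0.001295i)
  m=-1: (-0.074607+0.406987i) × (+0.365904-0.086562i) = +0.007930+0.155376i  (running Σ = -0.029483+0.156671i)
  m=0: (-0.153871-0.000000i) × (+0.760537+0.000000i) = -0.117024-0.000000i  (running Σ = -0.146507+0.156671i)
  m=1: (+0.074607+0.406987i) × (-0.365904-0.086562i) = +0.007930-0.155376i  (running Σ = -0.138577+0.001295i)
  m=2: (-0.417847+0.158524i) × (+0.074592+0.037385i) = -0.037094-0.003797i  (running Σ = -0.175671-0.002502i)
  m=3: (-0.116024-0.191852i) × (-0.008613-0.007209i) = -0.000384+0.002489i  (running Σ = -0.176055-0.000013i)
  m=4: (+0.050237-0.044527i) × (+0.000584+0.000782i) = +0.000064+0.000013i  (running Σ = -0.175991+0.000001i)
  m=5: (+0.009088+0.007116i) × (-0.000020-0.000046i) = +0.000000-0.000001i  (running Σ = -0.175991-0.000000i)
Total Σ_m = -0.175991-0.000000i. Multiply by 1.142397: -0.201051-0.000000i. P_5(cos γ) = -0.201051

-0.201051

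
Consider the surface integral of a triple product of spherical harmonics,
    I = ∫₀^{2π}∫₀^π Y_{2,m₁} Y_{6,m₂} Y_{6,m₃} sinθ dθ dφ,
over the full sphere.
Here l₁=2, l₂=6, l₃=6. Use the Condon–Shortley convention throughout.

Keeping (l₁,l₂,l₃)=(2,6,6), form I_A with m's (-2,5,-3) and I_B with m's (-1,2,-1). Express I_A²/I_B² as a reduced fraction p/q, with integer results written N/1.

l's match ⇒ only the (l;m) 3-j factors differ between A and B.
A: triangle coeff Δ(2,6,6) = 1/90090; Σ_t [2,2]: t=2:+1/1451520 = 1/1451520; (3j)²=1/91 [(2 6 6; -2 5 -3)], sign=-1
B: triangle coeff Δ(2,6,6) = 1/90090; Σ_t [1,2]: t=1:−1/60480 t=2:+1/34560 = 1/80640; (3j)²=6/1001 [(2 6 6; -1 2 -1)], sign=-1
I_A²/I_B² = (1/91)/(6/1001) = 11/6

11/6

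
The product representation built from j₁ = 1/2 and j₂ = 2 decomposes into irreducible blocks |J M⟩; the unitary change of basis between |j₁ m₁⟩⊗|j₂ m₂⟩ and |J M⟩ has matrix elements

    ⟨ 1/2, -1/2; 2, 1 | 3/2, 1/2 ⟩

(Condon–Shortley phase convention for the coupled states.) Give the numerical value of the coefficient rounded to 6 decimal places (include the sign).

triangle: 1!×0!×3!/5! = 6/120
(j±m)!: 0!×1!×3!×1!×2!×1! = 12
prefactor² = (2J+1)×Δ×N² = 12/5
  k=1: −1/(1!×0!×0!×2!×0!×1!) = -1/2
Σ = -1/2  ⇒  CG² = 12/5×(-1/2)² = 3/5
CG = −√(3/5) = -0.774597

−√(3/5) ≈ -0.774597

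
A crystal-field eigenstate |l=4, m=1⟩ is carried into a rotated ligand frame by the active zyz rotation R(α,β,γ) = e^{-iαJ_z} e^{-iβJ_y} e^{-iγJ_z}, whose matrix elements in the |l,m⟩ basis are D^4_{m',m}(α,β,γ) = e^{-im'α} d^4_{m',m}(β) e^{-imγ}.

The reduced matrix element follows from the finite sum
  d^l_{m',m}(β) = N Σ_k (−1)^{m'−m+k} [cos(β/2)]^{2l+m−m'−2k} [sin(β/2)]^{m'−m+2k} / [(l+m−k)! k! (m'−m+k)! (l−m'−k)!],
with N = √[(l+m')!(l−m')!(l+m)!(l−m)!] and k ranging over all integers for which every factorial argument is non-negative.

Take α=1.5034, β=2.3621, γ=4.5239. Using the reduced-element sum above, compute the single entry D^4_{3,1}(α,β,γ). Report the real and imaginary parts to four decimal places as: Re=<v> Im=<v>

First d^4_{3,1}(β=2.3621), then the phase factors e^{-i(3)α} and e^{-i(1)γ}:
With c≡cos(β/2)=0.379954 and s≡sin(β/2)=0.925005, N=[5040·1·120·6]^{1/2}=1904.940944
k∈{0,1} keeps every argument non-negative
  k=0: (−1)^2·1904.9409/(240)·0.3800^6·0.9250^2 = +0.020434
  k=1: (−1)^3·1904.9409/(144)·0.3800^4·0.9250^4 = -0.201846
d^4_{3,1}(2.3621) = +0.020434 -0.201846 = -0.181412
Attach z-rotation phases: D = e^{-i(3)(1.5034)}·(-0.181412)·e^{-i(1)(4.5239)} = +0.167743+0.069085i

Re=0.1677 Im=0.0691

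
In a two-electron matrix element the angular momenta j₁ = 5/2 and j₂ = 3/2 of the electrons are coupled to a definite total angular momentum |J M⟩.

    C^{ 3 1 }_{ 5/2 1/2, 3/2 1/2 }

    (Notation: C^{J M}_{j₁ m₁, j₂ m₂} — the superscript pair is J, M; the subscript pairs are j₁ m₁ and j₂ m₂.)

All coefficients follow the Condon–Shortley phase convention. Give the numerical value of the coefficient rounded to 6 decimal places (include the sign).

-0.129099  (= −√(1/60))

j₁+j₂−J=1  J+j₁−j₂=4  J−j₁+j₂=2  j₁+j₂+J+1=8
(j₁±m₁, j₂±m₂, J±M) = (3,2,2,1,4,2)
P² = 48/5
sum k=0..1:
  [0] +1/8 = 1/8
  [1] −1/6 = -1/6
S = -1/24
C² = P²·S² = 1/60 ; C = -0.129099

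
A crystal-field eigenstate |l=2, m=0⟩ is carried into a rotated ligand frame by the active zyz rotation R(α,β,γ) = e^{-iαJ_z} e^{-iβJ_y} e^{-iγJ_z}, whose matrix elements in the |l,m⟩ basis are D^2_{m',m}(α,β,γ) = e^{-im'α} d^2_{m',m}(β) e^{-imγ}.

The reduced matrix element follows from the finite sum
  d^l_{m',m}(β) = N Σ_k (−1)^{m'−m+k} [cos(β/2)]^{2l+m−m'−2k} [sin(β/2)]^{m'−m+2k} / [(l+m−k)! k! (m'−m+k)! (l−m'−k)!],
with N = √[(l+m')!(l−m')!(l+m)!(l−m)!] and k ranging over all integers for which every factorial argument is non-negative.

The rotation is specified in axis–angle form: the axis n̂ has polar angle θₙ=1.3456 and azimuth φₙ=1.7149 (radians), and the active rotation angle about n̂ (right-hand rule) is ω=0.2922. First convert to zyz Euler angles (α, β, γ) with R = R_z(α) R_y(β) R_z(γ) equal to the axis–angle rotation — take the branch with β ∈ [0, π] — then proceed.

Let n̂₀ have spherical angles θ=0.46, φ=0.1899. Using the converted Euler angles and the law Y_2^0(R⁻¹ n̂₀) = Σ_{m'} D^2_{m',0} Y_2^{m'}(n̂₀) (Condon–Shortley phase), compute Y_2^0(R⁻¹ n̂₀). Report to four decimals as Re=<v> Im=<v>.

Re=0.6020 Im=0.0000

Axis–angle → zyz. n̂ = (sinθₙcosφₙ, sinθₙsinφₙ, cosθₙ) = (-0.139979, +0.964647, +0.223298), ω = 0.2922.
R = I cosω + sinω [n̂]ₓ + (1−cosω) n̂n̂ᵀ gives
  R = [+0.958443, -0.070047, +0.276551; +0.058599, +0.997056, +0.049453; -0.279201, -0.031192, +0.959726]
β = atan2(√(R₁₃²+R₂₃²), R₃₃) = 0.284771; α = atan2(R₂₃, R₁₃) mod 2π = 0.176950; γ = atan2(R₃₂, −R₃₁) mod 2π = 6.171928
Need the full column D^2_{m',0} for m'=−2..2 at α=0.1769, β=0.2848, γ=6.1719.
cos(β/2)=0.989880, sin(β/2)=0.141905
d^2_{-2,0}: single k=2 term ⇒ +0.048332;  D = +0.045337+0.016750i
d^2_{-1,0}: k∈[1..2] ⇒ +0.337148 -0.006929 = +0.330220;  D = +0.325063+0.058128i
d^2_{0,0}: k∈[0..2] ⇒ +0.960131 -0.078926 +0.000405 = +0.881611;  D = +0.881611+0.000000i
d^2_{1,0}: k∈[0..1] ⇒ -0.337148 +0.006929 = -0.330220;  D = -0.325063+0.058128i
d^2_{2,0}: single k=0 term ⇒ +0.048332;  D = +0.045337-0.016750i
Y_2^{m'}(θ=0.46,φ=0.1899) and Σ D·Y over m':
  (+0.0453+0.0167i)·(+0.0707-0.0282i)  (+0.3251+0.0581i)·(+0.3018-0.0580i)  (+0.8816+0.0000i)·(+0.4443+0.0000i)  (-0.3251+0.0581i)·(-0.3018-0.0580i)  (+0.0453-0.0167i)·(+0.0707+0.0282i)
Y_2^0(R⁻¹ n̂) = +0.602007+0.000000i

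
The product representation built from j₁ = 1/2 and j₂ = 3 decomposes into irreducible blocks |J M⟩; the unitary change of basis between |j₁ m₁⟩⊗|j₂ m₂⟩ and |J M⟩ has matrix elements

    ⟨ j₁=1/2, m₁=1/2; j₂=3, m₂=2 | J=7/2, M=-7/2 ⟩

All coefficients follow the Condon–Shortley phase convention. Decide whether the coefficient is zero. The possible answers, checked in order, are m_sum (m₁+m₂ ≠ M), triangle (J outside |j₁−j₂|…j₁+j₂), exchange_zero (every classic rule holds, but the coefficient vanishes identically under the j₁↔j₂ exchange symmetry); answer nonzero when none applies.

m_sum

m-sum: m₁+m₂ = 1/2+2 = 5/2, M = -7/2  ✗ ⇒ coefficient is 0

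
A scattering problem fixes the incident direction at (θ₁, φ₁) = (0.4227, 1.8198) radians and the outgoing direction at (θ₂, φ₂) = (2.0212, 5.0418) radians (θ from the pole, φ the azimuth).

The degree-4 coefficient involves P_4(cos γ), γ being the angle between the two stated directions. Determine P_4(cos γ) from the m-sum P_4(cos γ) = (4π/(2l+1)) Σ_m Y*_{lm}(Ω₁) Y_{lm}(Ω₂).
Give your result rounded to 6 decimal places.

-0.320928

Addition theorem: P_4(cos γ) = (4π/9) Σ_m Y*_{lm}(Ω₁) Y_{lm}(Ω₂), m = −4…4:
  m=-4: (+0.006813+0.010519i) × (+0.072807-0.281431i) = +0.003456-0.001152i  (running Σ = +0.003456-0.001152i)
  m=-3: (+0.053543-0.057819i) × (+0.332004+0.218737i) = +0.030424-0.007485i  (running Σ = +0.033880-0.008636i)
  m=-2: (-0.238483-0.129667i) × (-0.070013+0.054206i) = +0.023726-0.003849i  (running Σ = +0.057606-0.012485i)
  m=-1: (-0.123089+0.484065i) × (+0.100367+0.293586i) = -0.154469+0.012447i  (running Σ = -0.096863-0.000038i)
  m=0: (+0.239057-0.000000i) × (-0.151097+0.000000i) = -0.036121+0.000000i  (running Σ = -0.132984-0.000038i)
  m=1: (+0.123089+0.484065i) × (-0.100367+0.293586i) = -0.154469-0.012447i  (running Σ = -0.287453-0.012485i)
  m=2: (-0.238483+0.129667i) × (-0.070013-0.054206i) = +0.023726+0.003849i  (running Σ = -0.263727-0.008636i)
  m=3: (-0.053543-0.057819i) × (-0.332004+0.218737i) = +0.030424+0.007485i  (running Σ = -0.233304-0.001152i)
  m=4: (+0.006813-0.010519i) × (+0.072807+0.281431i) = +0.003456+0.001152i  (running Σ = -0.229847+0.000000i)
Total Σ_m = -0.229847+0.000000i. Multiply by 1.396263: -0.320928+0.000000i. P_4(cos γ) = -0.320928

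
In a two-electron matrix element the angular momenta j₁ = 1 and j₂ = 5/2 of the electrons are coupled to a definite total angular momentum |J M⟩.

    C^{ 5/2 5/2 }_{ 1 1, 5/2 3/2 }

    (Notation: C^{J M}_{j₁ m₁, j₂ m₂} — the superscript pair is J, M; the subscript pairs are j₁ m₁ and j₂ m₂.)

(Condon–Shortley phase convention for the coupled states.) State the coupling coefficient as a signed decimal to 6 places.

+√(2/7) ≈ +0.534522

triangle: 1!·1!·4!/7! = 24/5040
(j±m)!: 2!·0!·4!·1!·5!·0! = 5760
prefactor² = (2J+1)·Δ·N² = 1152/7
  k=0: +1/(0!·1!·0!·4!·1!·0!) = 1/24
Σ = 1/24  ⇒  CG² = 1152/7·(1/24)² = 2/7
CG = +√(2/7) = +0.534522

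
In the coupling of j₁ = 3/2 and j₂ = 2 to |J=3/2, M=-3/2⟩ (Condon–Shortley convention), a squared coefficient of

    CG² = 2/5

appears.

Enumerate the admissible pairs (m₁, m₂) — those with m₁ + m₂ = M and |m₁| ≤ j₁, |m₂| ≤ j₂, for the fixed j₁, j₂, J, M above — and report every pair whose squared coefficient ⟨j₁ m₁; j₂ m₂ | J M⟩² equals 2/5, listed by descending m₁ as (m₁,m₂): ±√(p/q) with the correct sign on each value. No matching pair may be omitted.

(1/2,-2): +√(2/5); (-1/2,-1): −√(2/5)

Admissible pairs with m₁+m₂ = M = -3/2: (-3/2,0), (-1/2,-1), (1/2,-2)
  (m₁,m₂)=(1/2,-2): CG² = 2/5, CG = +√(2/5)   ← matches the target
  (m₁,m₂)=(-1/2,-1): CG² = 2/5, CG = −√(2/5)   ← matches the target
  (m₁,m₂)=(-3/2,0): CG² = 1/5, CG = +√(1/5)
Pairs with CG² = 2/5: (1/2,-2): +√(2/5); (-1/2,-1): −√(2/5)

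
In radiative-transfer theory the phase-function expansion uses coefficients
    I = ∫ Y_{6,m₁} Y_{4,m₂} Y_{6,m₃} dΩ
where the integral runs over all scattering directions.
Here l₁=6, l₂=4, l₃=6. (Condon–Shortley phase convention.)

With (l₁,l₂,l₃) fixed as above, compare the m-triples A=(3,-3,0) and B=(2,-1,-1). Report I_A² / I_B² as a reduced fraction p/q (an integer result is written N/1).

Same 6,4,6: normalisation and zero-m 3j drop out of the ratio.
A: Δ: 4! 8! 4! / 17! → 1/15315300; sum: t=0:+1/103680 t=1:−1/207360 = 1/207360; 3j²(6 4 6; 3 -3 0) = Δ·Π!·Σ² = 21/2431  (sign +1)
B: Δ: 4! 8! 4! / 17! → 1/15315300; sum: t=0:+1/82944 t=1:−1/17280 t=2:+1/34560 t=3:−1/725760 = -53/2903040; 3j²(6 4 6; 2 -1 -1) = Δ·Π!·Σ² = 2809/306306  (sign +1)
I_A²/I_B² = (21/2431)/(2809/306306) = 2646/2809

2646/2809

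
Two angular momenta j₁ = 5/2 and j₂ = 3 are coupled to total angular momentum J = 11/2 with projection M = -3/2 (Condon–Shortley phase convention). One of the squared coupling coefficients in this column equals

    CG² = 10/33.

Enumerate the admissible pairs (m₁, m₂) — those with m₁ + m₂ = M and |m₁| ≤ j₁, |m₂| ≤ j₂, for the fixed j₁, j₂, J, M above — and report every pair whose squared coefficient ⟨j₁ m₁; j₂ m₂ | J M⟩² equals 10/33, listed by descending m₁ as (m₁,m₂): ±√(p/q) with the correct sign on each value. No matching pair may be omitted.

(-3/2,0): +√(10/33)

Admissible pairs with m₁+m₂ = M = -3/2: (-5/2,1), (-3/2,0), (-1/2,-1), (1/2,-2), (3/2,-3)
  (m₁,m₂)=(3/2,-3): CG² = 1/66, CG = +√(1/66)
  (m₁,m₂)=(1/2,-2): CG² = 2/11, CG = +√(2/11)
  (m₁,m₂)=(-1/2,-1): CG² = 5/11, CG = +√(5/11)
  (m₁,m₂)=(-3/2,0): CG² = 10/33, CG = +√(10/33)   ← matches the target
  (m₁,m₂)=(-5/2,1): CG² = 1/22, CG = +√(1/22)
Pairs with CG² = 10/33: (-3/2,0): +√(10/33)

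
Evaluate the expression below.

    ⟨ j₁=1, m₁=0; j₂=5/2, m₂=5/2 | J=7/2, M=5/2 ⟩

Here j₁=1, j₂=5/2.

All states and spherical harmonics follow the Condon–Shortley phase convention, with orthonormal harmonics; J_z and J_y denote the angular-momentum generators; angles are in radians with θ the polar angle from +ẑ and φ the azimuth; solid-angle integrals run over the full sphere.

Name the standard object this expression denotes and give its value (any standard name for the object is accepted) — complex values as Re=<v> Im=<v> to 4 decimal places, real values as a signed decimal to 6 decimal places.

Clebsch–Gordan coefficient, +√(2/7) ≈ +0.534522

This is a Clebsch–Gordan (vector-coupling) coefficient.
j₁+j₂−J=0  J+j₁−j₂=2  J−j₁+j₂=5  j₁+j₂+J+1=8
(j₁±m₁, j₂±m₂, J±M) = (1,1,5,0,6,1)
P² = 28800/7
sum k=0..0:
  [0] +1/120 = 1/120
S = 1/120
C² = P²·S² = 2/7 ; C = +0.534522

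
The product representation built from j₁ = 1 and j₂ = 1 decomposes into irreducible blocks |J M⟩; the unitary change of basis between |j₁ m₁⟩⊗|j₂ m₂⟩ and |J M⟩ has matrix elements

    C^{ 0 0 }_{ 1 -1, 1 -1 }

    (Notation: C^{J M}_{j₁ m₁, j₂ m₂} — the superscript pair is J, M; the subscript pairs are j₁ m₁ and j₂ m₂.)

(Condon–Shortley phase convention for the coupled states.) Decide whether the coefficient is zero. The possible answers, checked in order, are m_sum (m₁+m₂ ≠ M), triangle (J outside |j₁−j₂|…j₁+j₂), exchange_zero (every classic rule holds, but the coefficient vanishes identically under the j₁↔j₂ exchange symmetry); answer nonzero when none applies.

m_sum

m-sum: m₁+m₂ = -1+(-1) = -2, M = 0  ✗ ⇒ coefficient is 0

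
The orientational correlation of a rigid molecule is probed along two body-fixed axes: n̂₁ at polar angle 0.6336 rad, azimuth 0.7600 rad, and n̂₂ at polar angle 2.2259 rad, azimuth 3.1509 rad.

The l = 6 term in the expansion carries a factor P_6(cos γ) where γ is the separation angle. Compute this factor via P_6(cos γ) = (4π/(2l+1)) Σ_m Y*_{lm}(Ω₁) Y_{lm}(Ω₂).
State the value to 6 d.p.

Addition theorem: P_6(cos γ) = (4π/13) Σ_m Y*_{lm}(Ω₁) Y_{lm}(Ω₂), m = −6…6:
  m=-6: Y*=(-0.003158, -0.020564)  Y=(0.119932, -0.006704)  product (-0.000517, -0.002445)
  m=-5: Y*=(-0.077597, -0.060026)  Y=(0.319342, -0.014872)  product (-0.025673, -0.018015)
  m=-4: Y*=(-0.267953, 0.027316)  Y=(0.434634, -0.016189)  product (-0.116019, 0.016210)
  m=-3: Y*=(-0.294021, 0.342624)  Y=(0.214218, -0.005983)  product (-0.060935, 0.075155)
  m=-2: Y*=(0.018720, 0.368214)  Y=(-0.232354, 0.004326)  product (-0.005942, -0.085475)
  m=-1: Y*=(-0.080392, -0.076409)  Y=(-0.316213, 0.002943)  product (0.025646, 0.023925)
  m=+0: Y*=(-0.406396, -0.000000)  Y=(0.151817, 0.000000)  product (-0.061698, -0.000000)
  m=+1: Y*=(0.080392, -0.076409)  Y=(0.316213, 0.002943)  product (0.025646, -0.023925)
  m=+2: Y*=(0.018720, -0.368214)  Y=(-0.232354, -0.004326)  product (-0.005942, 0.085475)
  m=+3: Y*=(0.294021, 0.342624)  Y=(-0.214218, -0.005983)  product (-0.060935, -0.075155)
  m=+4: Y*=(-0.267953, -0.027316)  Y=(0.434634, 0.016189)  product (-0.116019, -0.016210)
  m=+5: Y*=(0.077597, -0.060026)  Y=(-0.319342, -0.014872)  product (-0.025673, 0.018015)
  m=+6: Y*=(-0.003158, 0.020564)  Y=(0.119932, 0.006704)  product (-0.000517, 0.002445)
Σ over m = (-0.428577, -0.000000); ×(4π/13) → (-0.414281, -0.000000). Real part: -0.414281

-0.414281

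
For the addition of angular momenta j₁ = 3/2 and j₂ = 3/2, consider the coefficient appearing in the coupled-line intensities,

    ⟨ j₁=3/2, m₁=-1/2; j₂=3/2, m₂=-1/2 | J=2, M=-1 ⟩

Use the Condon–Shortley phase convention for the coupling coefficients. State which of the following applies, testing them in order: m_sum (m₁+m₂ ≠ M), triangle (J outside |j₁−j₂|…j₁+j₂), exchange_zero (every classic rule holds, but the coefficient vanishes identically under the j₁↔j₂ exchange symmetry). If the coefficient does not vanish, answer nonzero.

exchange_zero

m-sum: m₁+m₂ = -1/2+(-1/2) = -1, M = -1  ✓
triangle: |j₁−j₂| = 0 ≤ J = 2 ≤ j₁+j₂ = 3  ✓
exchange: j₁=j₂ and m₁=m₂, and (−1)^(j₁+j₂−J) = (−1)^1 = −1 forces ⟨j₁m₁;j₂m₂|JM⟩ = −⟨j₂m₂;j₁m₁|JM⟩ = −⟨j₁m₁;j₂m₂|JM⟩ ⇒ the coefficient vanishes identically
Racah sum check: Σ_k collapses to 0 ⇒ CG = 0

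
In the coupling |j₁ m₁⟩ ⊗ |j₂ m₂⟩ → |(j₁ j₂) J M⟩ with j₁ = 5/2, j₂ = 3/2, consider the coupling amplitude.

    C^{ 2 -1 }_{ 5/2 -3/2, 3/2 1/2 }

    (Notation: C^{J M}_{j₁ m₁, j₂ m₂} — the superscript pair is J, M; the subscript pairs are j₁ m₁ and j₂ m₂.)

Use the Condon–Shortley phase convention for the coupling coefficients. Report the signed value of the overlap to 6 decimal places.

triangle: 2!*3!*1!/7! = 12/5040
(j±m)!: 1!*4!*2!*1!*1!*3! = 288
prefactor² = (2J+1)*Δ*N² = 24/7
  k=1: −1/(1!*1!*3!*1!*0!*0!) = -1/6
  k=2: +1/(2!*0!*2!*0!*1!*1!) = 1/4
Σ = 1/12  ⇒  CG² = 24/7*(1/12)² = 1/42
CG = +√(1/42) = +0.154303

+0.154303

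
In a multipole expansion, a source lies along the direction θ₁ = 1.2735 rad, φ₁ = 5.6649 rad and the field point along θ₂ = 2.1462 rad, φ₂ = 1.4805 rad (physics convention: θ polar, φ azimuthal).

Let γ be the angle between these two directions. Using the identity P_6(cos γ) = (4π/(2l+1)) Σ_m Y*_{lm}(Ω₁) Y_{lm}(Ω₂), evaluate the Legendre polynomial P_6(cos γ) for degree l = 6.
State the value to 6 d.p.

0.248438

Expand P_6 via completeness: Σ_{m} conj(Y_{6,m}) at Ω₁ times Y_{6,m} at Ω₂ —
  [-6]  conj(Y_{6,-6})(Ω₁) = -0.31111 + 0.19859j ; Y_{6,-6}(Ω₂) = -0.14434 - 0.08687j ; Δ = 0.06216 - 0.00164j
  [-5]  conj(Y_{6,-5})(Ω₁) = -0.39123 - 0.01964j ; Y_{6,-5}(Ω₂) = -0.16515 + 0.34059j ; Δ = 0.07130 - 0.13001j
  [-4]  conj(Y_{6,-4})(Ω₁) = 0.01312 + 0.01036j ; Y_{6,-4}(Ω₂) = 0.37328 + 0.14101j ; Δ = 0.00344 + 0.00572j
  [-3]  conj(Y_{6,-3})(Ω₁) = 0.09611 + 0.32919j ; Y_{6,-3}(Ω₂) = 0.01442 - 0.05191j ; Δ = 0.01847 - 0.00024j
  [-2]  conj(Y_{6,-2})(Ω₁) = -0.02946 + 0.08483j ; Y_{6,-2}(Ω₂) = 0.32396 + 0.05915j ; Δ = -0.01456 + 0.02574j
  [-1]  conj(Y_{6,-1})(Ω₁) = 0.25093 - 0.17849j ; Y_{6,-1}(Ω₂) = 0.01679 - 0.18544j ; Δ = -0.02889 - 0.04953j
  [+0]  conj(Y_{6,0})(Ω₁) = 0.11675 + 0.00000j ; Y_{6,0}(Ω₂) = 0.28410 + 0.00000j ; Δ = 0.03317 + 0.00000j
  [+1]  conj(Y_{6,1})(Ω₁) = -0.25093 - 0.17849j ; Y_{6,1}(Ω₂) = -0.01679 - 0.18544j ; Δ = -0.02889 + 0.04953j
  [+2]  conj(Y_{6,2})(Ω₁) = -0.02946 - 0.08483j ; Y_{6,2}(Ω₂) = 0.32396 - 0.05915j ; Δ = -0.01456 - 0.02574j
  [+3]  conj(Y_{6,3})(Ω₁) = -0.09611 + 0.32919j ; Y_{6,3}(Ω₂) = -0.01442 - 0.05191j ; Δ = 0.01847 + 0.00024j
  [+4]  conj(Y_{6,4})(Ω₁) = 0.01312 - 0.01036j ; Y_{6,4}(Ω₂) = 0.37328 - 0.14101j ; Δ = 0.00344 - 0.00572j
  [+5]  conj(Y_{6,5})(Ω₁) = 0.39123 - 0.01964j ; Y_{6,5}(Ω₂) = 0.16515 + 0.34059j ; Δ = 0.07130 + 0.13001j
  [+6]  conj(Y_{6,6})(Ω₁) = -0.31111 - 0.19859j ; Y_{6,6}(Ω₂) = -0.14434 + 0.08687j ; Δ = 0.06216 + 0.00164j
Total Σ_m = 0.25701 - 0.00000j. Multiply by 0.966644: 0.24844 - 0.00000j. P_6(cos γ) = 0.248438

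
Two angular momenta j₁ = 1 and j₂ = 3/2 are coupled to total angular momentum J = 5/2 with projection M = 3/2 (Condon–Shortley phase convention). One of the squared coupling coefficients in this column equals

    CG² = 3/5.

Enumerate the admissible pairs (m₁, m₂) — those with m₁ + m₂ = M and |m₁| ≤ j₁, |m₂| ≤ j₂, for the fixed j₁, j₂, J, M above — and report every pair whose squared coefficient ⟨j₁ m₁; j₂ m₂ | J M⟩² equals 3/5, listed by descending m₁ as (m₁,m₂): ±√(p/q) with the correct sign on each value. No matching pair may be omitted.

Admissible pairs with m₁+m₂ = M = 3/2: (0,3/2), (1,1/2)
  (m₁,m₂)=(1,1/2): CG² = 3/5, CG = +√(3/5)   ← matches the target
  (m₁,m₂)=(0,3/2): CG² = 2/5, CG = +√(2/5)
Pairs with CG² = 3/5: (1,1/2): +√(3/5)

(1,1/2): +√(3/5)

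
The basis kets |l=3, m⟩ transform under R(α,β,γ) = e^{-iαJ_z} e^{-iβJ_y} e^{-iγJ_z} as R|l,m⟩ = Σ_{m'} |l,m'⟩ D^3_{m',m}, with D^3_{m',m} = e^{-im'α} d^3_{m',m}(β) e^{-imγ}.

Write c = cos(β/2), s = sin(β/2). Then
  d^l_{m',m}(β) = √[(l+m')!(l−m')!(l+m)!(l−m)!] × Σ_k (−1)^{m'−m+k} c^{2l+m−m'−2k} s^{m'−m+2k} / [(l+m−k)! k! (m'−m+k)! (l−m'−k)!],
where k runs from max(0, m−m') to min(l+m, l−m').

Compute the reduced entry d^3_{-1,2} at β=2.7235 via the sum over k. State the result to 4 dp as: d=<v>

d^3_{-1,2}(β=2.7235) via the finite sum:
c=cos(2.723500/2)=0.207527, s=sin(2.723500/2)=0.978229; N=√[2·24·120·1]=75.894664
The bounds max(0,m−m')=3 and min(l+m,l−m')=4 give 2 terms
  k=3: (−1)^0·75.8947/(12)·0.2075^3·0.9782^3 = +0.052915
  k=4: (−1)^1·75.8947/(24)·0.2075^1·0.9782^5 = -0.587866
d^3_{-1,2}(2.7235) = +0.052915 -0.587866 = -0.534951

d=-0.5350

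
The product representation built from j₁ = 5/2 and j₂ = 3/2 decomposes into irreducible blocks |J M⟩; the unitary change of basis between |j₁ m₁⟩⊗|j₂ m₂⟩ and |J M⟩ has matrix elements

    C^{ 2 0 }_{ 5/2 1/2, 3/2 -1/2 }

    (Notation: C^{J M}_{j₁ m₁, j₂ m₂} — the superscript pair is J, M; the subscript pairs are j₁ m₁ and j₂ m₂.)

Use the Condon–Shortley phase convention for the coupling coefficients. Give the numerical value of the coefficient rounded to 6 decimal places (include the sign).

triangle: 2!·3!·1!/7! = 12/5040
(j±m)!: 3!·2!·1!·2!·2!·2! = 96
prefactor² = (2J+1)·Δ·N² = 8/7
  k=0: +1/(0!·2!·2!·1!·1!·0!) = 1/4
  k=1: −1/(1!·1!·1!·0!·2!·1!) = -1/2
Σ = -1/4  ⇒  CG² = 8/7·(-1/4)² = 1/14
CG = −√(1/14) = -0.267261

-0.267261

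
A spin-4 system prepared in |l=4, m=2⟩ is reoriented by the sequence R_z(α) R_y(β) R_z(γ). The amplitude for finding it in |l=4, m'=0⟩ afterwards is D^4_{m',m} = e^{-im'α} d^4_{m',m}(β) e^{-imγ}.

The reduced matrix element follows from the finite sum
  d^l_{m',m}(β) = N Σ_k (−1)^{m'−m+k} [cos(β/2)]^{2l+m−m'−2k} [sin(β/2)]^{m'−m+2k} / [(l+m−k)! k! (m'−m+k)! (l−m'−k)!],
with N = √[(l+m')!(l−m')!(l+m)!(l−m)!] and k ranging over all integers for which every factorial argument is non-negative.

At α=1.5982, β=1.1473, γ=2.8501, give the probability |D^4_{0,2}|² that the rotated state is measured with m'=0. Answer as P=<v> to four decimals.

P=0.0036

First d^4_{0,2}(β=1.1473), then the phase factors e^{-i(0)α} and e^{-i(2)γ}:
With c≡cos(β/2)=0.839926 and s≡sin(β/2)=0.542701, N=[24·24·720·2]^{1/2}=910.735966
k∈{2,3,4} keeps every argument non-negative
  k=2: (−1)^0·910.7360/(96)·0.8399^6·0.5427^2 = +0.981044
  k=3: (−1)^1·910.7360/(36)·0.8399^4·0.5427^4 = -1.092188
  k=4: (−1)^2·910.7360/(96)·0.8399^2·0.5427^6 = +0.170989
d^4_{0,2}(1.1473) = +0.981044 -1.092188 +0.170989 = +0.059845
|D^4_{0,2}|² = |d^4_{0,2}(β)|² = (+0.059845)² = 0.003581 (the z-rotation phases have unit modulus)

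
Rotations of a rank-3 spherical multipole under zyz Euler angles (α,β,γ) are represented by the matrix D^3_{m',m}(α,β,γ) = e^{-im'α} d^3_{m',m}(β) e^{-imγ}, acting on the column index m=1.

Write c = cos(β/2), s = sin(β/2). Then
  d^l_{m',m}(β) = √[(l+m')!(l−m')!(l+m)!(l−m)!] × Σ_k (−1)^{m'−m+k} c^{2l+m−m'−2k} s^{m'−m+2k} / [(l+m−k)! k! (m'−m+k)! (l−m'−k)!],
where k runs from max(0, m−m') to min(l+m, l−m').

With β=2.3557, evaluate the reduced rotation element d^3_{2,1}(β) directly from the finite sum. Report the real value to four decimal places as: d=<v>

d=0.2559

d^3_{2,1}(β=2.3557) via the finite sum:
With c≡cos(β/2)=0.382912 and s≡sin(β/2)=0.923785, N=[120·1·24·2]^{1/2}=75.894664
k∈{0,1} keeps every argument non-negative
  k=0: (−1)^1·75.8947/(24)·0.3829^5·0.9238^1 = -0.024047
  k=1: (−1)^2·75.8947/(12)·0.3829^3·0.9238^3 = +0.279923
d^3_{2,1}(2.3557) = -0.024047 +0.279923 = +0.255876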